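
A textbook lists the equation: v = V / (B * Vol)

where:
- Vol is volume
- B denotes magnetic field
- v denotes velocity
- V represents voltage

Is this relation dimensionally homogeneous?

No

Vol (volume) has dimensions [L^3].
B (magnetic field) has dimensions [I^-1 M T^-2].
v (velocity) has dimensions [L T^-1].
V (voltage) has dimensions [I^-1 L^2 M T^-3].

Left side: [L T^-1]
Right side: [L^-1 T^-1]

The two sides have different dimensions, so the equation is NOT dimensionally consistent.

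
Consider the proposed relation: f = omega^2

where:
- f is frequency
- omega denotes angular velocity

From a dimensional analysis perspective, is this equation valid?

No

f (frequency) has dimensions [T^-1].
omega (angular velocity) has dimensions [T^-1].

Left side: [T^-1]
Right side: [T^-2]

The two sides have different dimensions, so the equation is NOT dimensionally consistent.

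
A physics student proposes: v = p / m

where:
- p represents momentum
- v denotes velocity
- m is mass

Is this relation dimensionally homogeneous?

Yes

p (momentum) has dimensions [L M T^-1].
v (velocity) has dimensions [L T^-1].
m (mass) has dimensions [M].

Left side: [L T^-1]
Right side: [L T^-1]

Both sides have the same dimensions, so the equation is dimensionally consistent.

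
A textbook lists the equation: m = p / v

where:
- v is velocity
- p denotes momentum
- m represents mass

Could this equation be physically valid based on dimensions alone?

Yes

v (velocity) has dimensions [L T^-1].
p (momentum) has dimensions [L M T^-1].
m (mass) has dimensions [M].

Left side: [M]
Right side: [M]

Both sides have the same dimensions, so the equation is dimensionally consistent.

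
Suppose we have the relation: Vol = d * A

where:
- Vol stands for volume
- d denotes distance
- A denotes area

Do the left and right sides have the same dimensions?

Yes

Vol (volume) has dimensions [L^3].
d (distance) has dimensions [L].
A (area) has dimensions [L^2].

Left side: [L^3]
Right side: [L^3]

Both sides have the same dimensions, so the equation is dimensionally consistent.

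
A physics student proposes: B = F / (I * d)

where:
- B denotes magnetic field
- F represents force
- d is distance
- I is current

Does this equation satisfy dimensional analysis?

Yes

B (magnetic field) has dimensions [I^-1 M T^-2].
F (force) has dimensions [L M T^-2].
d (distance) has dimensions [L].
I (current) has dimensions [I].

Left side: [I^-1 M T^-2]
Right side: [I^-1 M T^-2]

Both sides have the same dimensions, so the equation is dimensionally consistent.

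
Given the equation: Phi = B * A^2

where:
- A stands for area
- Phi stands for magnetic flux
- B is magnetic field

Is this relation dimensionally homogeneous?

No

A (area) has dimensions [L^2].
Phi (magnetic flux) has dimensions [I^-1 L^2 M T^-2].
B (magnetic field) has dimensions [I^-1 M T^-2].

Left side: [I^-1 L^2 M T^-2]
Right side: [I^-1 L^4 M T^-2]

The two sides have different dimensions, so the equation is NOT dimensionally consistent.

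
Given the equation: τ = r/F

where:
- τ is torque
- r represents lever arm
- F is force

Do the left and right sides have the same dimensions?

No

τ (torque) has dimensions [L^2 M T^-2].
r (lever arm) has dimensions [L].
F (force) has dimensions [L M T^-2].

Left side: [L^2 M T^-2]
Right side: [M^-1 T^2]

The two sides have different dimensions, so the equation is NOT dimensionally consistent.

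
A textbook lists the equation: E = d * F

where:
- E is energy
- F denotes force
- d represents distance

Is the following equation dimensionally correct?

Yes

E (energy) has dimensions [L^2 M T^-2].
F (force) has dimensions [L M T^-2].
d (distance) has dimensions [L].

Left side: [L^2 M T^-2]
Right side: [L^2 M T^-2]

Both sides have the same dimensions, so the equation is dimensionally consistent.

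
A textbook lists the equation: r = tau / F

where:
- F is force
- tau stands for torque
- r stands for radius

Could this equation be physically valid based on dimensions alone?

Yes

F (force) has dimensions [L M T^-2].
tau (torque) has dimensions [L^2 M T^-2].
r (radius) has dimensions [L].

Left side: [L]
Right side: [L]

Both sides have the same dimensions, so the equation is dimensionally consistent.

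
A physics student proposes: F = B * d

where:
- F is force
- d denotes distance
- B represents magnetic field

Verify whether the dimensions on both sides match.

No

F (force) has dimensions [L M T^-2].
d (distance) has dimensions [L].
B (magnetic field) has dimensions [I^-1 M T^-2].

Left side: [L M T^-2]
Right side: [I^-1 L M T^-2]

The two sides have different dimensions, so the equation is NOT dimensionally consistent.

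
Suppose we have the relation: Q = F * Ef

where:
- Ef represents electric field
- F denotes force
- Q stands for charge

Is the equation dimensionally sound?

No

Ef (electric field) has dimensions [I^-1 L M T^-3].
F (force) has dimensions [L M T^-2].
Q (charge) has dimensions [I T].

Left side: [I T]
Right side: [I^-1 L^2 M^2 T^-5]

The two sides have different dimensions, so the equation is NOT dimensionally consistent.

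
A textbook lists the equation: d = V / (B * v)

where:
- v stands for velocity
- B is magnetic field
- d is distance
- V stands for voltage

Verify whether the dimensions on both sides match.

Yes

v (velocity) has dimensions [L T^-1].
B (magnetic field) has dimensions [I^-1 M T^-2].
d (distance) has dimensions [L].
V (voltage) has dimensions [I^-1 L^2 M T^-3].

Left side: [L]
Right side: [L]

Both sides have the same dimensions, so the equation is dimensionally consistent.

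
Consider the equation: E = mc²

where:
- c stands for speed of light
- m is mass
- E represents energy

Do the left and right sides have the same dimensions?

Yes

c (speed of light) has dimensions [L T^-1].
m (mass) has dimensions [M].
E (energy) has dimensions [L^2 M T^-2].

Left side: [L^2 M T^-2]
Right side: [L^2 M T^-2]

Both sides have the same dimensions, so the equation is dimensionally consistent.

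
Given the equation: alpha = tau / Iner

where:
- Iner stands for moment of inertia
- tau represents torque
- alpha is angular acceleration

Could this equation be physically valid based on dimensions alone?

Yes

Iner (moment of inertia) has dimensions [L^2 M].
tau (torque) has dimensions [L^2 M T^-2].
alpha (angular acceleration) has dimensions [T^-2].

Left side: [T^-2]
Right side: [T^-2]

Both sides have the same dimensions, so the equation is dimensionally consistent.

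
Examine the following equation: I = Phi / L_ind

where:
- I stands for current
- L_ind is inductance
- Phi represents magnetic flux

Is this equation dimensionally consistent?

Yes

I (current) has dimensions [I].
L_ind (inductance) has dimensions [I^-2 L^2 M T^-2].
Phi (magnetic flux) has dimensions [I^-1 L^2 M T^-2].

Left side: [I]
Right side: [I]

Both sides have the same dimensions, so the equation is dimensionally consistent.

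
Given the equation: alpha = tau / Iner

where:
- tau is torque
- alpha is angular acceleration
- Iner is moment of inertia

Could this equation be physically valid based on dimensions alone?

Yes

tau (torque) has dimensions [L^2 M T^-2].
alpha (angular acceleration) has dimensions [T^-2].
Iner (moment of inertia) has dimensions [L^2 M].

Left side: [T^-2]
Right side: [T^-2]

Both sides have the same dimensions, so the equation is dimensionally consistent.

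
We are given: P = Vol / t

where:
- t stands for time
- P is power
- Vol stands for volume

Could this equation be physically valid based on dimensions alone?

No

t (time) has dimensions [T].
P (power) has dimensions [L^2 M T^-3].
Vol (volume) has dimensions [L^3].

Left side: [L^2 M T^-3]
Right side: [L^3 T^-1]

The two sides have different dimensions, so the equation is NOT dimensionally consistent.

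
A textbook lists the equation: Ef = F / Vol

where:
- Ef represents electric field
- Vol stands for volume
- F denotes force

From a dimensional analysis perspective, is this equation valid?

No

Ef (electric field) has dimensions [I^-1 L M T^-3].
Vol (volume) has dimensions [L^3].
F (force) has dimensions [L M T^-2].

Left side: [I^-1 L M T^-3]
Right side: [L^-2 M T^-2]

The two sides have different dimensions, so the equation is NOT dimensionally consistent.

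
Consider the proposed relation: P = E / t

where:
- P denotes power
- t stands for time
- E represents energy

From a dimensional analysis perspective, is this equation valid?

Yes

P (power) has dimensions [L^2 M T^-3].
t (time) has dimensions [T].
E (energy) has dimensions [L^2 M T^-2].

Left side: [L^2 M T^-3]
Right side: [L^2 M T^-3]

Both sides have the same dimensions, so the equation is dimensionally consistent.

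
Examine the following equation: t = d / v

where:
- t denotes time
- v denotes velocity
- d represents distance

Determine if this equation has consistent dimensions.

Yes

t (time) has dimensions [T].
v (velocity) has dimensions [L T^-1].
d (distance) has dimensions [L].

Left side: [T]
Right side: [T]

Both sides have the same dimensions, so the equation is dimensionally consistent.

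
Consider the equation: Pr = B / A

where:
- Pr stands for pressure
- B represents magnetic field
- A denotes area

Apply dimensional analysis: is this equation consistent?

No

Pr (pressure) has dimensions [L^-1 M T^-2].
B (magnetic field) has dimensions [I^-1 M T^-2].
A (area) has dimensions [L^2].

Left side: [L^-1 M T^-2]
Right side: [I^-1 L^-2 M T^-2]

The two sides have different dimensions, so the equation is NOT dimensionally consistent.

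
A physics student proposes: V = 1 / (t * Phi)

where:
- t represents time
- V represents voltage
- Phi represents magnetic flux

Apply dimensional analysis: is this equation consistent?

No

t (time) has dimensions [T].
V (voltage) has dimensions [I^-1 L^2 M T^-3].
Phi (magnetic flux) has dimensions [I^-1 L^2 M T^-2].

Left side: [I^-1 L^2 M T^-3]
Right side: [I L^-2 M^-1 T]

The two sides have different dimensions, so the equation is NOT dimensionally consistent.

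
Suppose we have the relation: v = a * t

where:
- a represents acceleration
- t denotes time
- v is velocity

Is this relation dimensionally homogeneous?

Yes

a (acceleration) has dimensions [L T^-2].
t (time) has dimensions [T].
v (velocity) has dimensions [L T^-1].

Left side: [L T^-1]
Right side: [L T^-1]

Both sides have the same dimensions, so the equation is dimensionally consistent.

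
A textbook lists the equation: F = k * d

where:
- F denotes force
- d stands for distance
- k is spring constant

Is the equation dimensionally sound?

Yes

F (force) has dimensions [L M T^-2].
d (distance) has dimensions [L].
k (spring constant) has dimensions [M T^-2].

Left side: [L M T^-2]
Right side: [L M T^-2]

Both sides have the same dimensions, so the equation is dimensionally consistent.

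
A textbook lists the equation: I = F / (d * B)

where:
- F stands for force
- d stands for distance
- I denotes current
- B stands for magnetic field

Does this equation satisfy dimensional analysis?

Yes

F (force) has dimensions [L M T^-2].
d (distance) has dimensions [L].
I (current) has dimensions [I].
B (magnetic field) has dimensions [I^-1 M T^-2].

Left side: [I]
Right side: [I]

Both sides have the same dimensions, so the equation is dimensionally consistent.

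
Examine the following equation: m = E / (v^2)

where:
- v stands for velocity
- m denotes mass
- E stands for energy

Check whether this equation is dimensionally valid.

Yes

v (velocity) has dimensions [L T^-1].
m (mass) has dimensions [M].
E (energy) has dimensions [L^2 M T^-2].

Left side: [M]
Right side: [M]

Both sides have the same dimensions, so the equation is dimensionally consistent.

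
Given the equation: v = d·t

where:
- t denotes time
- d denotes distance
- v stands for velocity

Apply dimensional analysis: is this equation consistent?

No

t (time) has dimensions [T].
d (distance) has dimensions [L].
v (velocity) has dimensions [L T^-1].

Left side: [L T^-1]
Right side: [L T]

The two sides have different dimensions, so the equation is NOT dimensionally consistent.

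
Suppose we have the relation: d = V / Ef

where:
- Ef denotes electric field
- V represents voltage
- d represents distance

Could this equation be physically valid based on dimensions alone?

Yes

Ef (electric field) has dimensions [I^-1 L M T^-3].
V (voltage) has dimensions [I^-1 L^2 M T^-3].
d (distance) has dimensions [L].

Left side: [L]
Right side: [L]

Both sides have the same dimensions, so the equation is dimensionally consistent.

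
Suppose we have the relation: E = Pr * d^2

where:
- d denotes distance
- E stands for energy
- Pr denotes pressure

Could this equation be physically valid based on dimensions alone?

No

d (distance) has dimensions [L].
E (energy) has dimensions [L^2 M T^-2].
Pr (pressure) has dimensions [L^-1 M T^-2].

Left side: [L^2 M T^-2]
Right side: [L M T^-2]

The two sides have different dimensions, so the equation is NOT dimensionally consistent.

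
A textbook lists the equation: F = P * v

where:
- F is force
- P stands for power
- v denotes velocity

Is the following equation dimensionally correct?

No

F (force) has dimensions [L M T^-2].
P (power) has dimensions [L^2 M T^-3].
v (velocity) has dimensions [L T^-1].

Left side: [L M T^-2]
Right side: [L^3 M T^-4]

The two sides have different dimensions, so the equation is NOT dimensionally consistent.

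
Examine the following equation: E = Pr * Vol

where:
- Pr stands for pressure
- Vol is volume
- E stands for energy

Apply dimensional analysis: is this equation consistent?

Yes

Pr (pressure) has dimensions [L^-1 M T^-2].
Vol (volume) has dimensions [L^3].
E (energy) has dimensions [L^2 M T^-2].

Left side: [L^2 M T^-2]
Right side: [L^2 M T^-2]

Both sides have the same dimensions, so the equation is dimensionally consistent.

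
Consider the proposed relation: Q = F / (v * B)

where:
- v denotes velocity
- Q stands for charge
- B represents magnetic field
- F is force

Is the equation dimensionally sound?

Yes

v (velocity) has dimensions [L T^-1].
Q (charge) has dimensions [I T].
B (magnetic field) has dimensions [I^-1 M T^-2].
F (force) has dimensions [L M T^-2].

Left side: [I T]
Right side: [I T]

Both sides have the same dimensions, so the equation is dimensionally consistent.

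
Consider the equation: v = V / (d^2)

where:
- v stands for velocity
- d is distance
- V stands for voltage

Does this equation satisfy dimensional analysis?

No

v (velocity) has dimensions [L T^-1].
d (distance) has dimensions [L].
V (voltage) has dimensions [I^-1 L^2 M T^-3].

Left side: [L T^-1]
Right side: [I^-1 M T^-3]

The two sides have different dimensions, so the equation is NOT dimensionally consistent.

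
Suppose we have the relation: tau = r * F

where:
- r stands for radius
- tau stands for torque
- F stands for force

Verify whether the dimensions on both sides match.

Yes

r (radius) has dimensions [L].
tau (torque) has dimensions [L^2 M T^-2].
F (force) has dimensions [L M T^-2].

Left side: [L^2 M T^-2]
Right side: [L^2 M T^-2]

Both sides have the same dimensions, so the equation is dimensionally consistent.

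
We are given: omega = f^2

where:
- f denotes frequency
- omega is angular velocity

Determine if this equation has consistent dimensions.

No

f (frequency) has dimensions [T^-1].
omega (angular velocity) has dimensions [T^-1].

Left side: [T^-1]
Right side: [T^-2]

The two sides have different dimensions, so the equation is NOT dimensionally consistent.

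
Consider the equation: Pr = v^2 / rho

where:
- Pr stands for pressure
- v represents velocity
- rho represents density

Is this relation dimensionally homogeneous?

No

Pr (pressure) has dimensions [L^-1 M T^-2].
v (velocity) has dimensions [L T^-1].
rho (density) has dimensions [L^-3 M].

Left side: [L^-1 M T^-2]
Right side: [L^5 M^-1 T^-2]

The two sides have different dimensions, so the equation is NOT dimensionally consistent.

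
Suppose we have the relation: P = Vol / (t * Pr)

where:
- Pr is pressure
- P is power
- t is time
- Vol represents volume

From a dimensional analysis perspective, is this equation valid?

No

Pr (pressure) has dimensions [L^-1 M T^-2].
P (power) has dimensions [L^2 M T^-3].
t (time) has dimensions [T].
Vol (volume) has dimensions [L^3].

Left side: [L^2 M T^-3]
Right side: [L^4 M^-1 T]

The two sides have different dimensions, so the equation is NOT dimensionally consistent.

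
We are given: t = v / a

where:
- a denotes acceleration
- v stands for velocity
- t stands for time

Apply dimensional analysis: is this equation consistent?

Yes

a (acceleration) has dimensions [L T^-2].
v (velocity) has dimensions [L T^-1].
t (time) has dimensions [T].

Left side: [T]
Right side: [T]

Both sides have the same dimensions, so the equation is dimensionally consistent.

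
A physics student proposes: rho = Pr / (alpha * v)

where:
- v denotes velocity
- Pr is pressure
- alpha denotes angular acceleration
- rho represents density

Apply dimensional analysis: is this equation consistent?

No

v (velocity) has dimensions [L T^-1].
Pr (pressure) has dimensions [L^-1 M T^-2].
alpha (angular acceleration) has dimensions [T^-2].
rho (density) has dimensions [L^-3 M].

Left side: [L^-3 M]
Right side: [L^-2 M T]

The two sides have different dimensions, so the equation is NOT dimensionally consistent.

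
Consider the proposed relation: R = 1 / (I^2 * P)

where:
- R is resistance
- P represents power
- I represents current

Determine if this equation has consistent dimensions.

No

R (resistance) has dimensions [I^-2 L^2 M T^-3].
P (power) has dimensions [L^2 M T^-3].
I (current) has dimensions [I].

Left side: [I^-2 L^2 M T^-3]
Right side: [I^-2 L^-2 M^-1 T^3]

The two sides have different dimensions, so the equation is NOT dimensionally consistent.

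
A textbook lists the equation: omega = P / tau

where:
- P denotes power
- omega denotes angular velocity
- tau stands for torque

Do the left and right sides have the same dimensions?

Yes

P (power) has dimensions [L^2 M T^-3].
omega (angular velocity) has dimensions [T^-1].
tau (torque) has dimensions [L^2 M T^-2].

Left side: [T^-1]
Right side: [T^-1]

Both sides have the same dimensions, so the equation is dimensionally consistent.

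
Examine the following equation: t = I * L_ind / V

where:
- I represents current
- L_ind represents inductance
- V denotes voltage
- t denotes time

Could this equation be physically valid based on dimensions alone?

Yes

I (current) has dimensions [I].
L_ind (inductance) has dimensions [I^-2 L^2 M T^-2].
V (voltage) has dimensions [I^-1 L^2 M T^-3].
t (time) has dimensions [T].

Left side: [T]
Right side: [T]

Both sides have the same dimensions, so the equation is dimensionally consistent.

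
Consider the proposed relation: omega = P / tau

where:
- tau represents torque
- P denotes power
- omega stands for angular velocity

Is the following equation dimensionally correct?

Yes

tau (torque) has dimensions [L^2 M T^-2].
P (power) has dimensions [L^2 M T^-3].
omega (angular velocity) has dimensions [T^-1].

Left side: [T^-1]
Right side: [T^-1]

Both sides have the same dimensions, so the equation is dimensionally consistent.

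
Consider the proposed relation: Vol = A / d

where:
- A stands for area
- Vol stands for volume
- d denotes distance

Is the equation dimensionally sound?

No

A (area) has dimensions [L^2].
Vol (volume) has dimensions [L^3].
d (distance) has dimensions [L].

Left side: [L^3]
Right side: [L]

The two sides have different dimensions, so the equation is NOT dimensionally consistent.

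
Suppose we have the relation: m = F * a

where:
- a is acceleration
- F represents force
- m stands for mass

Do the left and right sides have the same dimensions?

No

a (acceleration) has dimensions [L T^-2].
F (force) has dimensions [L M T^-2].
m (mass) has dimensions [M].

Left side: [M]
Right side: [L^2 M T^-4]

The two sides have different dimensions, so the equation is NOT dimensionally consistent.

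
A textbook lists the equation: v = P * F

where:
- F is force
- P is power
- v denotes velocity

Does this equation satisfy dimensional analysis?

No

F (force) has dimensions [L M T^-2].
P (power) has dimensions [L^2 M T^-3].
v (velocity) has dimensions [L T^-1].

Left side: [L T^-1]
Right side: [L^3 M^2 T^-5]

The two sides have different dimensions, so the equation is NOT dimensionally consistent.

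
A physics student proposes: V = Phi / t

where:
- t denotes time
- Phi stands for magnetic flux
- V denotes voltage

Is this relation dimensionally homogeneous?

Yes

t (time) has dimensions [T].
Phi (magnetic flux) has dimensions [I^-1 L^2 M T^-2].
V (voltage) has dimensions [I^-1 L^2 M T^-3].

Left side: [I^-1 L^2 M T^-3]
Right side: [I^-1 L^2 M T^-3]

Both sides have the same dimensions, so the equation is dimensionally consistent.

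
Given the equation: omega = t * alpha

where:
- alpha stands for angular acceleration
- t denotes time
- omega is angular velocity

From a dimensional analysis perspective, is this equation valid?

Yes

alpha (angular acceleration) has dimensions [T^-2].
t (time) has dimensions [T].
omega (angular velocity) has dimensions [T^-1].

Left side: [T^-1]
Right side: [T^-1]

Both sides have the same dimensions, so the equation is dimensionally consistent.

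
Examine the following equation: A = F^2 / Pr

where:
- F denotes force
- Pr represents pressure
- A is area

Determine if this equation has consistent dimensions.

No

F (force) has dimensions [L M T^-2].
Pr (pressure) has dimensions [L^-1 M T^-2].
A (area) has dimensions [L^2].

Left side: [L^2]
Right side: [L^3 M T^-2]

The two sides have different dimensions, so the equation is NOT dimensionally consistent.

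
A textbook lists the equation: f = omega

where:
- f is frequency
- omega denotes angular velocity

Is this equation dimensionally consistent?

Yes

f (frequency) has dimensions [T^-1].
omega (angular velocity) has dimensions [T^-1].

Left side: [T^-1]
Right side: [T^-1]

Both sides have the same dimensions, so the equation is dimensionally consistent.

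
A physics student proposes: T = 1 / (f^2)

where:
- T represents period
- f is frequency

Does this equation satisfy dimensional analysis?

No

T (period) has dimensions [T].
f (frequency) has dimensions [T^-1].

Left side: [T]
Right side: [T^2]

The two sides have different dimensions, so the equation is NOT dimensionally consistent.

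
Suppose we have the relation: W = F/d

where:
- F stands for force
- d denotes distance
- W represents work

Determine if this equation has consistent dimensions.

No

F (force) has dimensions [L M T^-2].
d (distance) has dimensions [L].
W (work) has dimensions [L^2 M T^-2].

Left side: [L^2 M T^-2]
Right side: [M T^-2]

The two sides have different dimensions, so the equation is NOT dimensionally consistent.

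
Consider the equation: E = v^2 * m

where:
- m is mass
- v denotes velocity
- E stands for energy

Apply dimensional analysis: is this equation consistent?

Yes

m (mass) has dimensions [M].
v (velocity) has dimensions [L T^-1].
E (energy) has dimensions [L^2 M T^-2].

Left side: [L^2 M T^-2]
Right side: [L^2 M T^-2]

Both sides have the same dimensions, so the equation is dimensionally consistent.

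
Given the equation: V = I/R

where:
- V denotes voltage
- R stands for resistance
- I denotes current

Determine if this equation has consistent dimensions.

No

V (voltage) has dimensions [I^-1 L^2 M T^-3].
R (resistance) has dimensions [I^-2 L^2 M T^-3].
I (current) has dimensions [I].

Left side: [I^-1 L^2 M T^-3]
Right side: [I^3 L^-2 M^-1 T^3]

The two sides have different dimensions, so the equation is NOT dimensionally consistent.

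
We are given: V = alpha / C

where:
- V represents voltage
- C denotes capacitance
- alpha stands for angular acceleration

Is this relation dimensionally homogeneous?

No

V (voltage) has dimensions [I^-1 L^2 M T^-3].
C (capacitance) has dimensions [I^2 L^-2 M^-1 T^4].
alpha (angular acceleration) has dimensions [T^-2].

Left side: [I^-1 L^2 M T^-3]
Right side: [I^-2 L^2 M T^-6]

The two sides have different dimensions, so the equation is NOT dimensionally consistent.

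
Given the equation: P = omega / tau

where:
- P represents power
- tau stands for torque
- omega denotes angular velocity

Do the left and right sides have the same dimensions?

No

P (power) has dimensions [L^2 M T^-3].
tau (torque) has dimensions [L^2 M T^-2].
omega (angular velocity) has dimensions [T^-1].

Left side: [L^2 M T^-3]
Right side: [L^-2 M^-1 T]

The two sides have different dimensions, so the equation is NOT dimensionally consistent.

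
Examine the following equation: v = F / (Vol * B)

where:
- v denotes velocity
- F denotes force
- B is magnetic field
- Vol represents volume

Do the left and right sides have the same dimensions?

No

v (velocity) has dimensions [L T^-1].
F (force) has dimensions [L M T^-2].
B (magnetic field) has dimensions [I^-1 M T^-2].
Vol (volume) has dimensions [L^3].

Left side: [L T^-1]
Right side: [I L^-2]

The two sides have different dimensions, so the equation is NOT dimensionally consistent.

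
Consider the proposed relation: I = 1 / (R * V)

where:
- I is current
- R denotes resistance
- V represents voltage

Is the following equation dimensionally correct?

No

I (current) has dimensions [I].
R (resistance) has dimensions [I^-2 L^2 M T^-3].
V (voltage) has dimensions [I^-1 L^2 M T^-3].

Left side: [I]
Right side: [I^3 L^-4 M^-2 T^6]

The two sides have different dimensions, so the equation is NOT dimensionally consistent.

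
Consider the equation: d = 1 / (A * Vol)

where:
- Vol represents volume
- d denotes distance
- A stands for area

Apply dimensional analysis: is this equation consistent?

No

Vol (volume) has dimensions [L^3].
d (distance) has dimensions [L].
A (area) has dimensions [L^2].

Left side: [L]
Right side: [L^-5]

The two sides have different dimensions, so the equation is NOT dimensionally consistent.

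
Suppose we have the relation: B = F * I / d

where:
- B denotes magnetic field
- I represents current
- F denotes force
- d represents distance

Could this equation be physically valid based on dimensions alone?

No

B (magnetic field) has dimensions [I^-1 M T^-2].
I (current) has dimensions [I].
F (force) has dimensions [L M T^-2].
d (distance) has dimensions [L].

Left side: [I^-1 M T^-2]
Right side: [I M T^-2]

The two sides have different dimensions, so the equation is NOT dimensionally consistent.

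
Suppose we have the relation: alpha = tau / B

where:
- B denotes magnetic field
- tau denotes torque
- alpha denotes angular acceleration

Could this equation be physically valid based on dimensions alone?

No

B (magnetic field) has dimensions [I^-1 M T^-2].
tau (torque) has dimensions [L^2 M T^-2].
alpha (angular acceleration) has dimensions [T^-2].

Left side: [T^-2]
Right side: [I L^2]

The two sides have different dimensions, so the equation is NOT dimensionally consistent.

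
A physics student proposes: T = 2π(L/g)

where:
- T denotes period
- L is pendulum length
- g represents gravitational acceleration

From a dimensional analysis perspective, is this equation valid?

No

T (period) has dimensions [T].
L (pendulum length) has dimensions [L].
g (gravitational acceleration) has dimensions [L T^-2].

Left side: [T]
Right side: [T^2]

The two sides have different dimensions, so the equation is NOT dimensionally consistent.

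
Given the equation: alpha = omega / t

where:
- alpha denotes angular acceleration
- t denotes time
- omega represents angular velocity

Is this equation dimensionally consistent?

Yes

alpha (angular acceleration) has dimensions [T^-2].
t (time) has dimensions [T].
omega (angular velocity) has dimensions [T^-1].

Left side: [T^-2]
Right side: [T^-2]

Both sides have the same dimensions, so the equation is dimensionally consistent.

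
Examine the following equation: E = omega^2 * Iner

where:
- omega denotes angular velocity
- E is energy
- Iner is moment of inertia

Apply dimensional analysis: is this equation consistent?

Yes

omega (angular velocity) has dimensions [T^-1].
E (energy) has dimensions [L^2 M T^-2].
Iner (moment of inertia) has dimensions [L^2 M].

Left side: [L^2 M T^-2]
Right side: [L^2 M T^-2]

Both sides have the same dimensions, so the equation is dimensionally consistent.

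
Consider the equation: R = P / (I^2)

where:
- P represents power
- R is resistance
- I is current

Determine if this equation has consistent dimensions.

Yes

P (power) has dimensions [L^2 M T^-3].
R (resistance) has dimensions [I^-2 L^2 M T^-3].
I (current) has dimensions [I].

Left side: [I^-2 L^2 M T^-3]
Right side: [I^-2 L^2 M T^-3]

Both sides have the same dimensions, so the equation is dimensionally consistent.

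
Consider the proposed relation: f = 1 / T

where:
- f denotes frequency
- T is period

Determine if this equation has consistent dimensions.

Yes

f (frequency) has dimensions [T^-1].
T (period) has dimensions [T].

Left side: [T^-1]
Right side: [T^-1]

Both sides have the same dimensions, so the equation is dimensionally consistent.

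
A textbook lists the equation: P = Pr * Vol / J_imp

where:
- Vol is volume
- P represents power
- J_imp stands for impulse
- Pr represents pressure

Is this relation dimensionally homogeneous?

No

Vol (volume) has dimensions [L^3].
P (power) has dimensions [L^2 M T^-3].
J_imp (impulse) has dimensions [L M T^-1].
Pr (pressure) has dimensions [L^-1 M T^-2].

Left side: [L^2 M T^-3]
Right side: [L T^-1]

The two sides have different dimensions, so the equation is NOT dimensionally consistent.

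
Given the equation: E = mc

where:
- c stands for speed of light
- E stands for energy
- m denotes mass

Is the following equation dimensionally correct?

No

c (speed of light) has dimensions [L T^-1].
E (energy) has dimensions [L^2 M T^-2].
m (mass) has dimensions [M].

Left side: [L^2 M T^-2]
Right side: [L M T^-1]

The two sides have different dimensions, so the equation is NOT dimensionally consistent.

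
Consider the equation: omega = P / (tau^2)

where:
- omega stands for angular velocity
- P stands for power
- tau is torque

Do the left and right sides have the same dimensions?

No

omega (angular velocity) has dimensions [T^-1].
P (power) has dimensions [L^2 M T^-3].
tau (torque) has dimensions [L^2 M T^-2].

Left side: [T^-1]
Right side: [L^-2 M^-1 T]

The two sides have different dimensions, so the equation is NOT dimensionally consistent.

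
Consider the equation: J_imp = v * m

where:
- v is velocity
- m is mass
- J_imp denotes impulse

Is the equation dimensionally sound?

Yes

v (velocity) has dimensions [L T^-1].
m (mass) has dimensions [M].
J_imp (impulse) has dimensions [L M T^-1].

Left side: [L M T^-1]
Right side: [L M T^-1]

Both sides have the same dimensions, so the equation is dimensionally consistent.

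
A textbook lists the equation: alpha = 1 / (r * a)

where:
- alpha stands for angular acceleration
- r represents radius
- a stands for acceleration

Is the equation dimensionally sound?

No

alpha (angular acceleration) has dimensions [T^-2].
r (radius) has dimensions [L].
a (acceleration) has dimensions [L T^-2].

Left side: [T^-2]
Right side: [L^-2 T^2]

The two sides have different dimensions, so the equation is NOT dimensionally consistent.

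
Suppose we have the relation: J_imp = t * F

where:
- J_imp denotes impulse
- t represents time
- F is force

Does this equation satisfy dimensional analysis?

Yes

J_imp (impulse) has dimensions [L M T^-1].
t (time) has dimensions [T].
F (force) has dimensions [L M T^-2].

Left side: [L M T^-1]
Right side: [L M T^-1]

Both sides have the same dimensions, so the equation is dimensionally consistent.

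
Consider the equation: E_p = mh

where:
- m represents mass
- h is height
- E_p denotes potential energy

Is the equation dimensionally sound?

No

m (mass) has dimensions [M].
h (height) has dimensions [L].
E_p (potential energy) has dimensions [L^2 M T^-2].

Left side: [L^2 M T^-2]
Right side: [L M]

The two sides have different dimensions, so the equation is NOT dimensionally consistent.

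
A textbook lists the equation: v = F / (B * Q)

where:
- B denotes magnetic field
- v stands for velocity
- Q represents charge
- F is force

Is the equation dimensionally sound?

Yes

B (magnetic field) has dimensions [I^-1 M T^-2].
v (velocity) has dimensions [L T^-1].
Q (charge) has dimensions [I T].
F (force) has dimensions [L M T^-2].

Left side: [L T^-1]
Right side: [L T^-1]

Both sides have the same dimensions, so the equation is dimensionally consistent.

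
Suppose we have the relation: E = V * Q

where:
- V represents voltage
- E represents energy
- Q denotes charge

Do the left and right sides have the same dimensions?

Yes

V (voltage) has dimensions [I^-1 L^2 M T^-3].
E (energy) has dimensions [L^2 M T^-2].
Q (charge) has dimensions [I T].

Left side: [L^2 M T^-2]
Right side: [L^2 M T^-2]

Both sides have the same dimensions, so the equation is dimensionally consistent.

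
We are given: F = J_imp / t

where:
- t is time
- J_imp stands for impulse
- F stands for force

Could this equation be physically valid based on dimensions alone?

Yes

t (time) has dimensions [T].
J_imp (impulse) has dimensions [L M T^-1].
F (force) has dimensions [L M T^-2].

Left side: [L M T^-2]
Right side: [L M T^-2]

Both sides have the same dimensions, so the equation is dimensionally consistent.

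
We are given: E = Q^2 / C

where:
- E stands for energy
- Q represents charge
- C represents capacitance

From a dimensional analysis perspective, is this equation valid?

Yes

E (energy) has dimensions [L^2 M T^-2].
Q (charge) has dimensions [I T].
C (capacitance) has dimensions [I^2 L^-2 M^-1 T^4].

Left side: [L^2 M T^-2]
Right side: [L^2 M T^-2]

Both sides have the same dimensions, so the equation is dimensionally consistent.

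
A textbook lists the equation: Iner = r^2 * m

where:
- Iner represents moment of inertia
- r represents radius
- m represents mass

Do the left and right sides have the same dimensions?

Yes

Iner (moment of inertia) has dimensions [L^2 M].
r (radius) has dimensions [L].
m (mass) has dimensions [M].

Left side: [L^2 M]
Right side: [L^2 M]

Both sides have the same dimensions, so the equation is dimensionally consistent.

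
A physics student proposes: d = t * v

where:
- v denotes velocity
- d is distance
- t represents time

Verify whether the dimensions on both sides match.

Yes

v (velocity) has dimensions [L T^-1].
d (distance) has dimensions [L].
t (time) has dimensions [T].

Left side: [L]
Right side: [L]

Both sides have the same dimensions, so the equation is dimensionally consistent.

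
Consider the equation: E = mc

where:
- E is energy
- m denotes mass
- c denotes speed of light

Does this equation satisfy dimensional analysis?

No

E (energy) has dimensions [L^2 M T^-2].
m (mass) has dimensions [M].
c (speed of light) has dimensions [L T^-1].

Left side: [L^2 M T^-2]
Right side: [L M T^-1]

The two sides have different dimensions, so the equation is NOT dimensionally consistent.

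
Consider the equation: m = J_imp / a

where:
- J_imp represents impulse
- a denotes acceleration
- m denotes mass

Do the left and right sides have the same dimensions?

No

J_imp (impulse) has dimensions [L M T^-1].
a (acceleration) has dimensions [L T^-2].
m (mass) has dimensions [M].

Left side: [M]
Right side: [M T]

The two sides have different dimensions, so the equation is NOT dimensionally consistent.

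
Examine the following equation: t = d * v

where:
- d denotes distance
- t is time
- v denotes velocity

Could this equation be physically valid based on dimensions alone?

No

d (distance) has dimensions [L].
t (time) has dimensions [T].
v (velocity) has dimensions [L T^-1].

Left side: [T]
Right side: [L^2 T^-1]

The two sides have different dimensions, so the equation is NOT dimensionally consistent.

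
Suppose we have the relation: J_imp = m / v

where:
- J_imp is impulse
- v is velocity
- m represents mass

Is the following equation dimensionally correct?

No

J_imp (impulse) has dimensions [L M T^-1].
v (velocity) has dimensions [L T^-1].
m (mass) has dimensions [M].

Left side: [L M T^-1]
Right side: [L^-1 M T]

The two sides have different dimensions, so the equation is NOT dimensionally consistent.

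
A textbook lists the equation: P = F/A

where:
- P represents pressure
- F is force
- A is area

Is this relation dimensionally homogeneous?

Yes

P (pressure) has dimensions [L^-1 M T^-2].
F (force) has dimensions [L M T^-2].
A (area) has dimensions [L^2].

Left side: [L^-1 M T^-2]
Right side: [L^-1 M T^-2]

Both sides have the same dimensions, so the equation is dimensionally consistent.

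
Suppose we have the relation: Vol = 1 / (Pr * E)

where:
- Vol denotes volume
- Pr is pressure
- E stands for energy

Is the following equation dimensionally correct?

No

Vol (volume) has dimensions [L^3].
Pr (pressure) has dimensions [L^-1 M T^-2].
E (energy) has dimensions [L^2 M T^-2].

Left side: [L^3]
Right side: [L^-1 M^-2 T^4]

The two sides have different dimensions, so the equation is NOT dimensionally consistent.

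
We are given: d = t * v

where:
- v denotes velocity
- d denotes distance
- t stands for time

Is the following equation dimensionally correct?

Yes

v (velocity) has dimensions [L T^-1].
d (distance) has dimensions [L].
t (time) has dimensions [T].

Left side: [L]
Right side: [L]

Both sides have the same dimensions, so the equation is dimensionally consistent.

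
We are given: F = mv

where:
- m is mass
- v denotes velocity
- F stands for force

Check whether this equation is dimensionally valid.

No

m (mass) has dimensions [M].
v (velocity) has dimensions [L T^-1].
F (force) has dimensions [L M T^-2].

Left side: [L M T^-2]
Right side: [L M T^-1]

The two sides have different dimensions, so the equation is NOT dimensionally consistent.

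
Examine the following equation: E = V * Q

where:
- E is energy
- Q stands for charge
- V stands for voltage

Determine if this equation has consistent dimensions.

Yes

E (energy) has dimensions [L^2 M T^-2].
Q (charge) has dimensions [I T].
V (voltage) has dimensions [I^-1 L^2 M T^-3].

Left side: [L^2 M T^-2]
Right side: [L^2 M T^-2]

Both sides have the same dimensions, so the equation is dimensionally consistent.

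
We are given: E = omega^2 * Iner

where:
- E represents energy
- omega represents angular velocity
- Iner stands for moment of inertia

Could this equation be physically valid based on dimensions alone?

Yes

E (energy) has dimensions [L^2 M T^-2].
omega (angular velocity) has dimensions [T^-1].
Iner (moment of inertia) has dimensions [L^2 M].

Left side: [L^2 M T^-2]
Right side: [L^2 M T^-2]

Both sides have the same dimensions, so the equation is dimensionally consistent.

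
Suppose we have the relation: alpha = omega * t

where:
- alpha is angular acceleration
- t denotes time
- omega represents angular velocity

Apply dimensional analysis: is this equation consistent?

No

alpha (angular acceleration) has dimensions [T^-2].
t (time) has dimensions [T].
omega (angular velocity) has dimensions [T^-1].

Left side: [T^-2]
Right side: [dimensionless]

The two sides have different dimensions, so the equation is NOT dimensionally consistent.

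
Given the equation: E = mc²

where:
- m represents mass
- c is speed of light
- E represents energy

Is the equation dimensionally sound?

Yes

m (mass) has dimensions [M].
c (speed of light) has dimensions [L T^-1].
E (energy) has dimensions [L^2 M T^-2].

Left side: [L^2 M T^-2]
Right side: [L^2 M T^-2]

Both sides have the same dimensions, so the equation is dimensionally consistent.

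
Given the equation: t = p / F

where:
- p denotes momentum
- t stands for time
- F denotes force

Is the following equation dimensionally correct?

Yes

p (momentum) has dimensions [L M T^-1].
t (time) has dimensions [T].
F (force) has dimensions [L M T^-2].

Left side: [T]
Right side: [T]

Both sides have the same dimensions, so the equation is dimensionally consistent.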